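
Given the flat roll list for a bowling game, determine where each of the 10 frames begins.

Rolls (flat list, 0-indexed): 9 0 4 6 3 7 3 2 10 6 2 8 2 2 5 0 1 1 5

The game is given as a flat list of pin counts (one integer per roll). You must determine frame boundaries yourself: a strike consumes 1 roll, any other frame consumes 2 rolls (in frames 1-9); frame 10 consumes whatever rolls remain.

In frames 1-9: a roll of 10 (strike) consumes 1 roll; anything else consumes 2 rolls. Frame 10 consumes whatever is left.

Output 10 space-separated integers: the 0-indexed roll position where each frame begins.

Frame 1 starts at roll index 0: rolls=9,0 (sum=9), consumes 2 rolls
Frame 2 starts at roll index 2: rolls=4,6 (sum=10), consumes 2 rolls
Frame 3 starts at roll index 4: rolls=3,7 (sum=10), consumes 2 rolls
Frame 4 starts at roll index 6: rolls=3,2 (sum=5), consumes 2 rolls
Frame 5 starts at roll index 8: roll=10 (strike), consumes 1 roll
Frame 6 starts at roll index 9: rolls=6,2 (sum=8), consumes 2 rolls
Frame 7 starts at roll index 11: rolls=8,2 (sum=10), consumes 2 rolls
Frame 8 starts at roll index 13: rolls=2,5 (sum=7), consumes 2 rolls
Frame 9 starts at roll index 15: rolls=0,1 (sum=1), consumes 2 rolls
Frame 10 starts at roll index 17: 2 remaining rolls

Answer: 0 2 4 6 8 9 11 13 15 17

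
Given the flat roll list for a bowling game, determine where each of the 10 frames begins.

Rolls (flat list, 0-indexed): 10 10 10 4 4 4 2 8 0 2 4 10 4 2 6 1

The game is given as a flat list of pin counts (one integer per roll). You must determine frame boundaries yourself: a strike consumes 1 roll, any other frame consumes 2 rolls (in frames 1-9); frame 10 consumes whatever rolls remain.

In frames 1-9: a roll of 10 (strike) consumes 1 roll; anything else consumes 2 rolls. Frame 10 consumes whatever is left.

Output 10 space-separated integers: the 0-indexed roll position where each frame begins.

Frame 1 starts at roll index 0: roll=10 (strike), consumes 1 roll
Frame 2 starts at roll index 1: roll=10 (strike), consumes 1 roll
Frame 3 starts at roll index 2: roll=10 (strike), consumes 1 roll
Frame 4 starts at roll index 3: rolls=4,4 (sum=8), consumes 2 rolls
Frame 5 starts at roll index 5: rolls=4,2 (sum=6), consumes 2 rolls
Frame 6 starts at roll index 7: rolls=8,0 (sum=8), consumes 2 rolls
Frame 7 starts at roll index 9: rolls=2,4 (sum=6), consumes 2 rolls
Frame 8 starts at roll index 11: roll=10 (strike), consumes 1 roll
Frame 9 starts at roll index 12: rolls=4,2 (sum=6), consumes 2 rolls
Frame 10 starts at roll index 14: 2 remaining rolls

Answer: 0 1 2 3 5 7 9 11 12 14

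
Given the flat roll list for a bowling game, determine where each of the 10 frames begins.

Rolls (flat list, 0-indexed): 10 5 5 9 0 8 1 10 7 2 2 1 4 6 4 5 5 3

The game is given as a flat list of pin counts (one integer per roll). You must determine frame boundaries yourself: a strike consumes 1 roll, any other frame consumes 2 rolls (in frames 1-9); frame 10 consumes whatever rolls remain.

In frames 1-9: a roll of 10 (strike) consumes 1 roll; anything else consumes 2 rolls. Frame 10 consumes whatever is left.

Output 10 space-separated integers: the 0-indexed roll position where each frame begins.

Answer: 0 1 3 5 7 8 10 12 14 16

Derivation:
Frame 1 starts at roll index 0: roll=10 (strike), consumes 1 roll
Frame 2 starts at roll index 1: rolls=5,5 (sum=10), consumes 2 rolls
Frame 3 starts at roll index 3: rolls=9,0 (sum=9), consumes 2 rolls
Frame 4 starts at roll index 5: rolls=8,1 (sum=9), consumes 2 rolls
Frame 5 starts at roll index 7: roll=10 (strike), consumes 1 roll
Frame 6 starts at roll index 8: rolls=7,2 (sum=9), consumes 2 rolls
Frame 7 starts at roll index 10: rolls=2,1 (sum=3), consumes 2 rolls
Frame 8 starts at roll index 12: rolls=4,6 (sum=10), consumes 2 rolls
Frame 9 starts at roll index 14: rolls=4,5 (sum=9), consumes 2 rolls
Frame 10 starts at roll index 16: 2 remaining rolls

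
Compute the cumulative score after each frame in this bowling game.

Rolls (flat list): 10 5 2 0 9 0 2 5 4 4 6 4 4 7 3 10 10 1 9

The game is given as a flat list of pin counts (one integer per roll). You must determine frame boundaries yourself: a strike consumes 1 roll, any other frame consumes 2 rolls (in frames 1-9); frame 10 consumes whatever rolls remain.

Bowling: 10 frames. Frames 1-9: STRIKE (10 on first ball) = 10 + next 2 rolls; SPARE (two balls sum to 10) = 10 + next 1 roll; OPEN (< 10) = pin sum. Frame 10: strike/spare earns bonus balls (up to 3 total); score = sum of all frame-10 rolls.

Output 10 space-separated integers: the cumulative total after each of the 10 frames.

Answer: 17 24 33 35 44 58 66 86 107 127

Derivation:
Frame 1: STRIKE. 10 + next two rolls (5+2) = 17. Cumulative: 17
Frame 2: OPEN (5+2=7). Cumulative: 24
Frame 3: OPEN (0+9=9). Cumulative: 33
Frame 4: OPEN (0+2=2). Cumulative: 35
Frame 5: OPEN (5+4=9). Cumulative: 44
Frame 6: SPARE (4+6=10). 10 + next roll (4) = 14. Cumulative: 58
Frame 7: OPEN (4+4=8). Cumulative: 66
Frame 8: SPARE (7+3=10). 10 + next roll (10) = 20. Cumulative: 86
Frame 9: STRIKE. 10 + next two rolls (10+1) = 21. Cumulative: 107
Frame 10: STRIKE. Sum of all frame-10 rolls (10+1+9) = 20. Cumulative: 127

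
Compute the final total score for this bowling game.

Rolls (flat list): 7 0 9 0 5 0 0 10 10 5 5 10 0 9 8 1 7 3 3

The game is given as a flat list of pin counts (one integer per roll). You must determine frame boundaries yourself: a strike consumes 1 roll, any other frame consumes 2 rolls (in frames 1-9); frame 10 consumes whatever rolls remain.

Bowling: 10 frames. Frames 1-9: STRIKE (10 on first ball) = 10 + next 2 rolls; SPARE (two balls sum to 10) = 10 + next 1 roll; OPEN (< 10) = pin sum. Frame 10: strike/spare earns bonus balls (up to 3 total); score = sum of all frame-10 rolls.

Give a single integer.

Frame 1: OPEN (7+0=7). Cumulative: 7
Frame 2: OPEN (9+0=9). Cumulative: 16
Frame 3: OPEN (5+0=5). Cumulative: 21
Frame 4: SPARE (0+10=10). 10 + next roll (10) = 20. Cumulative: 41
Frame 5: STRIKE. 10 + next two rolls (5+5) = 20. Cumulative: 61
Frame 6: SPARE (5+5=10). 10 + next roll (10) = 20. Cumulative: 81
Frame 7: STRIKE. 10 + next two rolls (0+9) = 19. Cumulative: 100
Frame 8: OPEN (0+9=9). Cumulative: 109
Frame 9: OPEN (8+1=9). Cumulative: 118
Frame 10: SPARE. Sum of all frame-10 rolls (7+3+3) = 13. Cumulative: 131

Answer: 131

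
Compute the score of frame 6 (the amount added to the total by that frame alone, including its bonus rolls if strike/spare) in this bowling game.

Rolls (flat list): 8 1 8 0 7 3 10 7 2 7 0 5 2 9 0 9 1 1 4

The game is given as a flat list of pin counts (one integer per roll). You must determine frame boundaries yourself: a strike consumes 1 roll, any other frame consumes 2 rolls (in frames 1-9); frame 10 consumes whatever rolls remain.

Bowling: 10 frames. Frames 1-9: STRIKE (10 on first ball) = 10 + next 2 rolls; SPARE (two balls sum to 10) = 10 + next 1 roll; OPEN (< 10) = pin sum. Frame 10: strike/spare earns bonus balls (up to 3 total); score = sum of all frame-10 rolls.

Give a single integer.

Answer: 7

Derivation:
Frame 1: OPEN (8+1=9). Cumulative: 9
Frame 2: OPEN (8+0=8). Cumulative: 17
Frame 3: SPARE (7+3=10). 10 + next roll (10) = 20. Cumulative: 37
Frame 4: STRIKE. 10 + next two rolls (7+2) = 19. Cumulative: 56
Frame 5: OPEN (7+2=9). Cumulative: 65
Frame 6: OPEN (7+0=7). Cumulative: 72
Frame 7: OPEN (5+2=7). Cumulative: 79
Frame 8: OPEN (9+0=9). Cumulative: 88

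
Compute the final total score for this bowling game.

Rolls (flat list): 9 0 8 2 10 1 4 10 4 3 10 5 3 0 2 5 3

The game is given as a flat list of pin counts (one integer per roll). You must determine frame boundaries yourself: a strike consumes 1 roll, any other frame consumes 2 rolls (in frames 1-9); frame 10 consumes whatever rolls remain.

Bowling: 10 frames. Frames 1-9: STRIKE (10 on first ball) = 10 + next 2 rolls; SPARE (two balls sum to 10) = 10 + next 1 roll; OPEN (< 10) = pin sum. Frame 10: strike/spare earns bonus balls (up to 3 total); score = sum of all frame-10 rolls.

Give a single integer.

Frame 1: OPEN (9+0=9). Cumulative: 9
Frame 2: SPARE (8+2=10). 10 + next roll (10) = 20. Cumulative: 29
Frame 3: STRIKE. 10 + next two rolls (1+4) = 15. Cumulative: 44
Frame 4: OPEN (1+4=5). Cumulative: 49
Frame 5: STRIKE. 10 + next two rolls (4+3) = 17. Cumulative: 66
Frame 6: OPEN (4+3=7). Cumulative: 73
Frame 7: STRIKE. 10 + next two rolls (5+3) = 18. Cumulative: 91
Frame 8: OPEN (5+3=8). Cumulative: 99
Frame 9: OPEN (0+2=2). Cumulative: 101
Frame 10: OPEN. Sum of all frame-10 rolls (5+3) = 8. Cumulative: 109

Answer: 109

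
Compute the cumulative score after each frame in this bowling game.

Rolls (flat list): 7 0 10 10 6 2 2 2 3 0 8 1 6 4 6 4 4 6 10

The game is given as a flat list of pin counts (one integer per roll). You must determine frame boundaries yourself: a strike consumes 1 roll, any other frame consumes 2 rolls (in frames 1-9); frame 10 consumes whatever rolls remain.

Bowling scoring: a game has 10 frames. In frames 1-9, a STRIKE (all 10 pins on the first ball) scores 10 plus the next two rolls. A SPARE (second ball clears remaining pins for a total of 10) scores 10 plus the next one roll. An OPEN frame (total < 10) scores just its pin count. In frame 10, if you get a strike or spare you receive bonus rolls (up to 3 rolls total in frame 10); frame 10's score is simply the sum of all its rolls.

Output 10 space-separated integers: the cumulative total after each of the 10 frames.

Answer: 7 33 51 59 63 66 75 91 105 125

Derivation:
Frame 1: OPEN (7+0=7). Cumulative: 7
Frame 2: STRIKE. 10 + next two rolls (10+6) = 26. Cumulative: 33
Frame 3: STRIKE. 10 + next two rolls (6+2) = 18. Cumulative: 51
Frame 4: OPEN (6+2=8). Cumulative: 59
Frame 5: OPEN (2+2=4). Cumulative: 63
Frame 6: OPEN (3+0=3). Cumulative: 66
Frame 7: OPEN (8+1=9). Cumulative: 75
Frame 8: SPARE (6+4=10). 10 + next roll (6) = 16. Cumulative: 91
Frame 9: SPARE (6+4=10). 10 + next roll (4) = 14. Cumulative: 105
Frame 10: SPARE. Sum of all frame-10 rolls (4+6+10) = 20. Cumulative: 125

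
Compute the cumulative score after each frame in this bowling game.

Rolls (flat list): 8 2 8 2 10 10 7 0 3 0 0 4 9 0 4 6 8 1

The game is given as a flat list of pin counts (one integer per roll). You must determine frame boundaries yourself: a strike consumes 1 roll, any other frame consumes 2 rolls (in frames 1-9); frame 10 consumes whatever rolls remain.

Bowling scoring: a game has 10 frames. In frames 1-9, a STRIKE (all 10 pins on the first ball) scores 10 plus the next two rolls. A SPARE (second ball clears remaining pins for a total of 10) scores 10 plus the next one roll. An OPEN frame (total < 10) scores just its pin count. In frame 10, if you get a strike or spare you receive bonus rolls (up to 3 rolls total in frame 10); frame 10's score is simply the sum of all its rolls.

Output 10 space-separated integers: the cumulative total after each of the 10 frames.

Answer: 18 38 65 82 89 92 96 105 123 132

Derivation:
Frame 1: SPARE (8+2=10). 10 + next roll (8) = 18. Cumulative: 18
Frame 2: SPARE (8+2=10). 10 + next roll (10) = 20. Cumulative: 38
Frame 3: STRIKE. 10 + next two rolls (10+7) = 27. Cumulative: 65
Frame 4: STRIKE. 10 + next two rolls (7+0) = 17. Cumulative: 82
Frame 5: OPEN (7+0=7). Cumulative: 89
Frame 6: OPEN (3+0=3). Cumulative: 92
Frame 7: OPEN (0+4=4). Cumulative: 96
Frame 8: OPEN (9+0=9). Cumulative: 105
Frame 9: SPARE (4+6=10). 10 + next roll (8) = 18. Cumulative: 123
Frame 10: OPEN. Sum of all frame-10 rolls (8+1) = 9. Cumulative: 132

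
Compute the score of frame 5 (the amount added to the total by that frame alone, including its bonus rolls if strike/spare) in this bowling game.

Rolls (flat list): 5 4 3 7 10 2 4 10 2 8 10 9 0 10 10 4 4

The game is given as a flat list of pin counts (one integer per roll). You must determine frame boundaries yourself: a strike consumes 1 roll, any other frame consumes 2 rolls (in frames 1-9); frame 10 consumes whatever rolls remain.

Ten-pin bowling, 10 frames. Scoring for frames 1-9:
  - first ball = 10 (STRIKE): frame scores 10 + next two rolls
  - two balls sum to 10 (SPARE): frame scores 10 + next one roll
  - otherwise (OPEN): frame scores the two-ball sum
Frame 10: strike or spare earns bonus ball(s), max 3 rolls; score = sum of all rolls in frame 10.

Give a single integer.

Answer: 20

Derivation:
Frame 1: OPEN (5+4=9). Cumulative: 9
Frame 2: SPARE (3+7=10). 10 + next roll (10) = 20. Cumulative: 29
Frame 3: STRIKE. 10 + next two rolls (2+4) = 16. Cumulative: 45
Frame 4: OPEN (2+4=6). Cumulative: 51
Frame 5: STRIKE. 10 + next two rolls (2+8) = 20. Cumulative: 71
Frame 6: SPARE (2+8=10). 10 + next roll (10) = 20. Cumulative: 91
Frame 7: STRIKE. 10 + next two rolls (9+0) = 19. Cumulative: 110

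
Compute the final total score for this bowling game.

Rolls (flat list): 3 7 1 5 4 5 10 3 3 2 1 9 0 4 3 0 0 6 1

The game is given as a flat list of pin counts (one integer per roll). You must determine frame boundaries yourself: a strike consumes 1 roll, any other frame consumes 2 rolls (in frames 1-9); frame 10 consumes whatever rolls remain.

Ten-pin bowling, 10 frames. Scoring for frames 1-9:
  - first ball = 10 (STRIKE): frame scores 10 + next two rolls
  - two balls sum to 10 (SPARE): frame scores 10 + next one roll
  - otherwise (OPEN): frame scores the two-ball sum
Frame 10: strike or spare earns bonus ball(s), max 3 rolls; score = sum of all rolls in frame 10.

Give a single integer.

Answer: 74

Derivation:
Frame 1: SPARE (3+7=10). 10 + next roll (1) = 11. Cumulative: 11
Frame 2: OPEN (1+5=6). Cumulative: 17
Frame 3: OPEN (4+5=9). Cumulative: 26
Frame 4: STRIKE. 10 + next two rolls (3+3) = 16. Cumulative: 42
Frame 5: OPEN (3+3=6). Cumulative: 48
Frame 6: OPEN (2+1=3). Cumulative: 51
Frame 7: OPEN (9+0=9). Cumulative: 60
Frame 8: OPEN (4+3=7). Cumulative: 67
Frame 9: OPEN (0+0=0). Cumulative: 67
Frame 10: OPEN. Sum of all frame-10 rolls (6+1) = 7. Cumulative: 74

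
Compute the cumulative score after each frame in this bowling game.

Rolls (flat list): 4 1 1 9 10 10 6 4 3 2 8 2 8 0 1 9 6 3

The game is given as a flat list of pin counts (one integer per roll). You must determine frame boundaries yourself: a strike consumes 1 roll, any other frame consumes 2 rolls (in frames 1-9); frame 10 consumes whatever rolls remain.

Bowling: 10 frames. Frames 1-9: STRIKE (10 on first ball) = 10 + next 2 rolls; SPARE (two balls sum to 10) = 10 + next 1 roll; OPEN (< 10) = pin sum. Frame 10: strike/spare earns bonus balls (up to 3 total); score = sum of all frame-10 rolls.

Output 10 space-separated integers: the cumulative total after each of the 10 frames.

Answer: 5 25 51 71 84 89 107 115 131 140

Derivation:
Frame 1: OPEN (4+1=5). Cumulative: 5
Frame 2: SPARE (1+9=10). 10 + next roll (10) = 20. Cumulative: 25
Frame 3: STRIKE. 10 + next two rolls (10+6) = 26. Cumulative: 51
Frame 4: STRIKE. 10 + next two rolls (6+4) = 20. Cumulative: 71
Frame 5: SPARE (6+4=10). 10 + next roll (3) = 13. Cumulative: 84
Frame 6: OPEN (3+2=5). Cumulative: 89
Frame 7: SPARE (8+2=10). 10 + next roll (8) = 18. Cumulative: 107
Frame 8: OPEN (8+0=8). Cumulative: 115
Frame 9: SPARE (1+9=10). 10 + next roll (6) = 16. Cumulative: 131
Frame 10: OPEN. Sum of all frame-10 rolls (6+3) = 9. Cumulative: 140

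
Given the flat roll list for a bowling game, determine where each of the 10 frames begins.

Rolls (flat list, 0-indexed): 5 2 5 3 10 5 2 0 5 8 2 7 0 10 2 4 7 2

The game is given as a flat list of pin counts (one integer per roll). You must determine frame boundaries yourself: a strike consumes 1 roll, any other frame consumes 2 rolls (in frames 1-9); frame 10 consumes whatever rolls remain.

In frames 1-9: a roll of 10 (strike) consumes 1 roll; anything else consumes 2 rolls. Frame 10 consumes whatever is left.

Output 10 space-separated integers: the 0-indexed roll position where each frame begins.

Answer: 0 2 4 5 7 9 11 13 14 16

Derivation:
Frame 1 starts at roll index 0: rolls=5,2 (sum=7), consumes 2 rolls
Frame 2 starts at roll index 2: rolls=5,3 (sum=8), consumes 2 rolls
Frame 3 starts at roll index 4: roll=10 (strike), consumes 1 roll
Frame 4 starts at roll index 5: rolls=5,2 (sum=7), consumes 2 rolls
Frame 5 starts at roll index 7: rolls=0,5 (sum=5), consumes 2 rolls
Frame 6 starts at roll index 9: rolls=8,2 (sum=10), consumes 2 rolls
Frame 7 starts at roll index 11: rolls=7,0 (sum=7), consumes 2 rolls
Frame 8 starts at roll index 13: roll=10 (strike), consumes 1 roll
Frame 9 starts at roll index 14: rolls=2,4 (sum=6), consumes 2 rolls
Frame 10 starts at roll index 16: 2 remaining rolls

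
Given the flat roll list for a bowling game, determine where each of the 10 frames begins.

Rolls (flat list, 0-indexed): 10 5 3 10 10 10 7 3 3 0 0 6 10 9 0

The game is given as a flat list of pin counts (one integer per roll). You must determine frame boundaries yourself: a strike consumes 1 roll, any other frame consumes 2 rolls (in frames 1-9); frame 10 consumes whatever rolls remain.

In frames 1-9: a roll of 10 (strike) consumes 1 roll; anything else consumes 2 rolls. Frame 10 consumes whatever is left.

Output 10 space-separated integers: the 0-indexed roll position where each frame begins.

Answer: 0 1 3 4 5 6 8 10 12 13

Derivation:
Frame 1 starts at roll index 0: roll=10 (strike), consumes 1 roll
Frame 2 starts at roll index 1: rolls=5,3 (sum=8), consumes 2 rolls
Frame 3 starts at roll index 3: roll=10 (strike), consumes 1 roll
Frame 4 starts at roll index 4: roll=10 (strike), consumes 1 roll
Frame 5 starts at roll index 5: roll=10 (strike), consumes 1 roll
Frame 6 starts at roll index 6: rolls=7,3 (sum=10), consumes 2 rolls
Frame 7 starts at roll index 8: rolls=3,0 (sum=3), consumes 2 rolls
Frame 8 starts at roll index 10: rolls=0,6 (sum=6), consumes 2 rolls
Frame 9 starts at roll index 12: roll=10 (strike), consumes 1 roll
Frame 10 starts at roll index 13: 2 remaining rolls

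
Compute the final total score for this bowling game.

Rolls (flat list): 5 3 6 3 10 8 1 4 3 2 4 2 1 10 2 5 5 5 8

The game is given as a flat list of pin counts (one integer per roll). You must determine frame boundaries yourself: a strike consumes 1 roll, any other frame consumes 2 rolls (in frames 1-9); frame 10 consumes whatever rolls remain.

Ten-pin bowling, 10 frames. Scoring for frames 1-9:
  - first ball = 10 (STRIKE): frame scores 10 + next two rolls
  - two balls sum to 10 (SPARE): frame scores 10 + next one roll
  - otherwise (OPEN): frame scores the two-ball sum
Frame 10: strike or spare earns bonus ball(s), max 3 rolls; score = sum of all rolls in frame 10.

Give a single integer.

Answer: 103

Derivation:
Frame 1: OPEN (5+3=8). Cumulative: 8
Frame 2: OPEN (6+3=9). Cumulative: 17
Frame 3: STRIKE. 10 + next two rolls (8+1) = 19. Cumulative: 36
Frame 4: OPEN (8+1=9). Cumulative: 45
Frame 5: OPEN (4+3=7). Cumulative: 52
Frame 6: OPEN (2+4=6). Cumulative: 58
Frame 7: OPEN (2+1=3). Cumulative: 61
Frame 8: STRIKE. 10 + next two rolls (2+5) = 17. Cumulative: 78
Frame 9: OPEN (2+5=7). Cumulative: 85
Frame 10: SPARE. Sum of all frame-10 rolls (5+5+8) = 18. Cumulative: 103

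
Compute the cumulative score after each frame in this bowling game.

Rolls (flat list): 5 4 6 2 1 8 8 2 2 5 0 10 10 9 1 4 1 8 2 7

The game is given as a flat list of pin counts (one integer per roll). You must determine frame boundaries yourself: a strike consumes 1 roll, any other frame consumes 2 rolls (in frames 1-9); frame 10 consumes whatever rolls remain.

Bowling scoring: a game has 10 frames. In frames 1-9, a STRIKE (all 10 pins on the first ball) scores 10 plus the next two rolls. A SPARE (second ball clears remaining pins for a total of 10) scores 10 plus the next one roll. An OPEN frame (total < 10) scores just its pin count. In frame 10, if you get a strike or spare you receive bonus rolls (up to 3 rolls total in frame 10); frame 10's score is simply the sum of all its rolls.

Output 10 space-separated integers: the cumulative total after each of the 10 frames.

Frame 1: OPEN (5+4=9). Cumulative: 9
Frame 2: OPEN (6+2=8). Cumulative: 17
Frame 3: OPEN (1+8=9). Cumulative: 26
Frame 4: SPARE (8+2=10). 10 + next roll (2) = 12. Cumulative: 38
Frame 5: OPEN (2+5=7). Cumulative: 45
Frame 6: SPARE (0+10=10). 10 + next roll (10) = 20. Cumulative: 65
Frame 7: STRIKE. 10 + next two rolls (9+1) = 20. Cumulative: 85
Frame 8: SPARE (9+1=10). 10 + next roll (4) = 14. Cumulative: 99
Frame 9: OPEN (4+1=5). Cumulative: 104
Frame 10: SPARE. Sum of all frame-10 rolls (8+2+7) = 17. Cumulative: 121

Answer: 9 17 26 38 45 65 85 99 104 121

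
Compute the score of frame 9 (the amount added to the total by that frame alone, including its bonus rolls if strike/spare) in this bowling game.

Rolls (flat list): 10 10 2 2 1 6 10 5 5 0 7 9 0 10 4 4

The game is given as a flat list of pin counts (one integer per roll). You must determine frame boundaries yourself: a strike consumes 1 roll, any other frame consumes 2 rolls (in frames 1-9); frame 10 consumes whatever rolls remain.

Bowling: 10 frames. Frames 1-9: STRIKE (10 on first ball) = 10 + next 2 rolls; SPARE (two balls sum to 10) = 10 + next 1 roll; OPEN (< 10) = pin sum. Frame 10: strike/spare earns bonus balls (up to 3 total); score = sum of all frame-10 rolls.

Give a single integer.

Frame 1: STRIKE. 10 + next two rolls (10+2) = 22. Cumulative: 22
Frame 2: STRIKE. 10 + next two rolls (2+2) = 14. Cumulative: 36
Frame 3: OPEN (2+2=4). Cumulative: 40
Frame 4: OPEN (1+6=7). Cumulative: 47
Frame 5: STRIKE. 10 + next two rolls (5+5) = 20. Cumulative: 67
Frame 6: SPARE (5+5=10). 10 + next roll (0) = 10. Cumulative: 77
Frame 7: OPEN (0+7=7). Cumulative: 84
Frame 8: OPEN (9+0=9). Cumulative: 93
Frame 9: STRIKE. 10 + next two rolls (4+4) = 18. Cumulative: 111
Frame 10: OPEN. Sum of all frame-10 rolls (4+4) = 8. Cumulative: 119

Answer: 18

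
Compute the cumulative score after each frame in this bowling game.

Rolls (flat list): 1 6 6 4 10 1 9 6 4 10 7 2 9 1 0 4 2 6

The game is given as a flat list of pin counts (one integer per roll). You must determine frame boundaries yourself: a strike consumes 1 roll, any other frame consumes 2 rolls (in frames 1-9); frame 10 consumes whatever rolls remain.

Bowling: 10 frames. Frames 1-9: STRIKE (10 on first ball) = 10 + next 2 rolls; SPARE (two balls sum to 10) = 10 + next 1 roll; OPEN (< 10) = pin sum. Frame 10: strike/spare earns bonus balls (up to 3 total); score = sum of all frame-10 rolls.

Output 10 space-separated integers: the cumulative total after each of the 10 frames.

Frame 1: OPEN (1+6=7). Cumulative: 7
Frame 2: SPARE (6+4=10). 10 + next roll (10) = 20. Cumulative: 27
Frame 3: STRIKE. 10 + next two rolls (1+9) = 20. Cumulative: 47
Frame 4: SPARE (1+9=10). 10 + next roll (6) = 16. Cumulative: 63
Frame 5: SPARE (6+4=10). 10 + next roll (10) = 20. Cumulative: 83
Frame 6: STRIKE. 10 + next two rolls (7+2) = 19. Cumulative: 102
Frame 7: OPEN (7+2=9). Cumulative: 111
Frame 8: SPARE (9+1=10). 10 + next roll (0) = 10. Cumulative: 121
Frame 9: OPEN (0+4=4). Cumulative: 125
Frame 10: OPEN. Sum of all frame-10 rolls (2+6) = 8. Cumulative: 133

Answer: 7 27 47 63 83 102 111 121 125 133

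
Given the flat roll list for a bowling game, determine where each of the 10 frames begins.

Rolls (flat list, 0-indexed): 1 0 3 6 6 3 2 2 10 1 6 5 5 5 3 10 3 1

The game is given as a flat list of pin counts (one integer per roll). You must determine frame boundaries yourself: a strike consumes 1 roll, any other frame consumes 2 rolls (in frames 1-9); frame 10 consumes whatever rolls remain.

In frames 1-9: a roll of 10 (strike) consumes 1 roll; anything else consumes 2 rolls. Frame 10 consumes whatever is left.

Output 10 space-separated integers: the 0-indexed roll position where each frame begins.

Answer: 0 2 4 6 8 9 11 13 15 16

Derivation:
Frame 1 starts at roll index 0: rolls=1,0 (sum=1), consumes 2 rolls
Frame 2 starts at roll index 2: rolls=3,6 (sum=9), consumes 2 rolls
Frame 3 starts at roll index 4: rolls=6,3 (sum=9), consumes 2 rolls
Frame 4 starts at roll index 6: rolls=2,2 (sum=4), consumes 2 rolls
Frame 5 starts at roll index 8: roll=10 (strike), consumes 1 roll
Frame 6 starts at roll index 9: rolls=1,6 (sum=7), consumes 2 rolls
Frame 7 starts at roll index 11: rolls=5,5 (sum=10), consumes 2 rolls
Frame 8 starts at roll index 13: rolls=5,3 (sum=8), consumes 2 rolls
Frame 9 starts at roll index 15: roll=10 (strike), consumes 1 roll
Frame 10 starts at roll index 16: 2 remaining rolls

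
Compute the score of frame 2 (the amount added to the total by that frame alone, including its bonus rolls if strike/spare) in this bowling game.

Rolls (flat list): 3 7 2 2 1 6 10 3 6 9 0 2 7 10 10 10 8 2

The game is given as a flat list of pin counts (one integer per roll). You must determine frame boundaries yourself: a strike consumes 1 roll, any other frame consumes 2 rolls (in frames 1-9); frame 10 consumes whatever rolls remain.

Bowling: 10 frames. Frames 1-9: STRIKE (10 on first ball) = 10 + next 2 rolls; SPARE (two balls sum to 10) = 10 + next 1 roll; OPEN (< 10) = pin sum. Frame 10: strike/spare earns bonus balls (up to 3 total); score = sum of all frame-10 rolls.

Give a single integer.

Frame 1: SPARE (3+7=10). 10 + next roll (2) = 12. Cumulative: 12
Frame 2: OPEN (2+2=4). Cumulative: 16
Frame 3: OPEN (1+6=7). Cumulative: 23
Frame 4: STRIKE. 10 + next two rolls (3+6) = 19. Cumulative: 42

Answer: 4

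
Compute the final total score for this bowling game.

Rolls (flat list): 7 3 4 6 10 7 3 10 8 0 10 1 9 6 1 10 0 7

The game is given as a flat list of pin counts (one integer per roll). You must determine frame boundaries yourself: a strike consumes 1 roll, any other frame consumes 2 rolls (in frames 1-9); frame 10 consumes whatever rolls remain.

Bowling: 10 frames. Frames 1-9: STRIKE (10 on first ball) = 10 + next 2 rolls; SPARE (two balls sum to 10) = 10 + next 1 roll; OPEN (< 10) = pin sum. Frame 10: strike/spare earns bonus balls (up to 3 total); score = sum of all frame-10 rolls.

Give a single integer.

Frame 1: SPARE (7+3=10). 10 + next roll (4) = 14. Cumulative: 14
Frame 2: SPARE (4+6=10). 10 + next roll (10) = 20. Cumulative: 34
Frame 3: STRIKE. 10 + next two rolls (7+3) = 20. Cumulative: 54
Frame 4: SPARE (7+3=10). 10 + next roll (10) = 20. Cumulative: 74
Frame 5: STRIKE. 10 + next two rolls (8+0) = 18. Cumulative: 92
Frame 6: OPEN (8+0=8). Cumulative: 100
Frame 7: STRIKE. 10 + next two rolls (1+9) = 20. Cumulative: 120
Frame 8: SPARE (1+9=10). 10 + next roll (6) = 16. Cumulative: 136
Frame 9: OPEN (6+1=7). Cumulative: 143
Frame 10: STRIKE. Sum of all frame-10 rolls (10+0+7) = 17. Cumulative: 160

Answer: 160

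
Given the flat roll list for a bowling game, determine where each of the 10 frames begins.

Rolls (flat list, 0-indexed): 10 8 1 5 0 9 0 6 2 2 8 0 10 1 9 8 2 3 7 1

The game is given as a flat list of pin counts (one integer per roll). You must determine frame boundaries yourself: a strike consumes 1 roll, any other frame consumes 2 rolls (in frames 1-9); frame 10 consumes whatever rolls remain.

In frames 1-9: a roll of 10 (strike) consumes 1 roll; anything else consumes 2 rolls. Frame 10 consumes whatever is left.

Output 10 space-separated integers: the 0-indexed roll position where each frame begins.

Frame 1 starts at roll index 0: roll=10 (strike), consumes 1 roll
Frame 2 starts at roll index 1: rolls=8,1 (sum=9), consumes 2 rolls
Frame 3 starts at roll index 3: rolls=5,0 (sum=5), consumes 2 rolls
Frame 4 starts at roll index 5: rolls=9,0 (sum=9), consumes 2 rolls
Frame 5 starts at roll index 7: rolls=6,2 (sum=8), consumes 2 rolls
Frame 6 starts at roll index 9: rolls=2,8 (sum=10), consumes 2 rolls
Frame 7 starts at roll index 11: rolls=0,10 (sum=10), consumes 2 rolls
Frame 8 starts at roll index 13: rolls=1,9 (sum=10), consumes 2 rolls
Frame 9 starts at roll index 15: rolls=8,2 (sum=10), consumes 2 rolls
Frame 10 starts at roll index 17: 3 remaining rolls

Answer: 0 1 3 5 7 9 11 13 15 17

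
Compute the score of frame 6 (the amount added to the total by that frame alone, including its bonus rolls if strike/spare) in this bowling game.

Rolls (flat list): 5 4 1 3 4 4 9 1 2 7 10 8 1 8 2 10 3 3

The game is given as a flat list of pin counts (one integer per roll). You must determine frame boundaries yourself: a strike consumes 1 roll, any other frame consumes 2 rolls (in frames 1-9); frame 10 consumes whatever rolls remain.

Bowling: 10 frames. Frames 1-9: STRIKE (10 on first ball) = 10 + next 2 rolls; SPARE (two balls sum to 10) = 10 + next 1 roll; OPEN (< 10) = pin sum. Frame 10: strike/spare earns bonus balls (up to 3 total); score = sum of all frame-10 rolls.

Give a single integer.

Frame 1: OPEN (5+4=9). Cumulative: 9
Frame 2: OPEN (1+3=4). Cumulative: 13
Frame 3: OPEN (4+4=8). Cumulative: 21
Frame 4: SPARE (9+1=10). 10 + next roll (2) = 12. Cumulative: 33
Frame 5: OPEN (2+7=9). Cumulative: 42
Frame 6: STRIKE. 10 + next two rolls (8+1) = 19. Cumulative: 61
Frame 7: OPEN (8+1=9). Cumulative: 70
Frame 8: SPARE (8+2=10). 10 + next roll (10) = 20. Cumulative: 90

Answer: 19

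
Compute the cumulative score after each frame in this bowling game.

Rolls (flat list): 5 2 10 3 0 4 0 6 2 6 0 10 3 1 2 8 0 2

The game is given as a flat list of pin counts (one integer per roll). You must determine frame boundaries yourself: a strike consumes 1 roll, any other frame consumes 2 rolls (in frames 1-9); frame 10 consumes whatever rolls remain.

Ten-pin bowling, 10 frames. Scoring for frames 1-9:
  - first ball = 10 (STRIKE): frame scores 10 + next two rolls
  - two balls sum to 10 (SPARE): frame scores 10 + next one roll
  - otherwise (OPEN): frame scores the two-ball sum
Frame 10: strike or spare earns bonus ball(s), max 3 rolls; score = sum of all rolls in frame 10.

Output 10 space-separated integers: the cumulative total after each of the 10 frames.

Answer: 7 20 23 27 35 41 55 59 69 71

Derivation:
Frame 1: OPEN (5+2=7). Cumulative: 7
Frame 2: STRIKE. 10 + next two rolls (3+0) = 13. Cumulative: 20
Frame 3: OPEN (3+0=3). Cumulative: 23
Frame 4: OPEN (4+0=4). Cumulative: 27
Frame 5: OPEN (6+2=8). Cumulative: 35
Frame 6: OPEN (6+0=6). Cumulative: 41
Frame 7: STRIKE. 10 + next two rolls (3+1) = 14. Cumulative: 55
Frame 8: OPEN (3+1=4). Cumulative: 59
Frame 9: SPARE (2+8=10). 10 + next roll (0) = 10. Cumulative: 69
Frame 10: OPEN. Sum of all frame-10 rolls (0+2) = 2. Cumulative: 71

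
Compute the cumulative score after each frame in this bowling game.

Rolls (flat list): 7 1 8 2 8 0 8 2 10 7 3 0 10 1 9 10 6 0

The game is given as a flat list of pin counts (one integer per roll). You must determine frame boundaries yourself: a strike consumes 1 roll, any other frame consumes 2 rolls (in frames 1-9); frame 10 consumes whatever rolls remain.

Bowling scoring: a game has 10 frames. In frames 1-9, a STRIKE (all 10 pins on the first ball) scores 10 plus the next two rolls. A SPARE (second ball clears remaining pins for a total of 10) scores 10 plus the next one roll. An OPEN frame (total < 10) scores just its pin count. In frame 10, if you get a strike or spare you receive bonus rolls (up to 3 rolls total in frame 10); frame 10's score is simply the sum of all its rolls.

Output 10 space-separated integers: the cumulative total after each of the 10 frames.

Answer: 8 26 34 54 74 84 95 115 131 137

Derivation:
Frame 1: OPEN (7+1=8). Cumulative: 8
Frame 2: SPARE (8+2=10). 10 + next roll (8) = 18. Cumulative: 26
Frame 3: OPEN (8+0=8). Cumulative: 34
Frame 4: SPARE (8+2=10). 10 + next roll (10) = 20. Cumulative: 54
Frame 5: STRIKE. 10 + next two rolls (7+3) = 20. Cumulative: 74
Frame 6: SPARE (7+3=10). 10 + next roll (0) = 10. Cumulative: 84
Frame 7: SPARE (0+10=10). 10 + next roll (1) = 11. Cumulative: 95
Frame 8: SPARE (1+9=10). 10 + next roll (10) = 20. Cumulative: 115
Frame 9: STRIKE. 10 + next two rolls (6+0) = 16. Cumulative: 131
Frame 10: OPEN. Sum of all frame-10 rolls (6+0) = 6. Cumulative: 137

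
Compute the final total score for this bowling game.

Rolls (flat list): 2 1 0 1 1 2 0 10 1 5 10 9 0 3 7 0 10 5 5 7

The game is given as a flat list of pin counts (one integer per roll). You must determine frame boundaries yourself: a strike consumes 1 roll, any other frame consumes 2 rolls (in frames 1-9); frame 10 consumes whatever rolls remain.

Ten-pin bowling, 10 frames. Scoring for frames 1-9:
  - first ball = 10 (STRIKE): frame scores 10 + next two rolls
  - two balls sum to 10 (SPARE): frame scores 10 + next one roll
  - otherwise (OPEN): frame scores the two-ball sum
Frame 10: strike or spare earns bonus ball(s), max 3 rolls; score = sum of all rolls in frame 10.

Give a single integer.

Answer: 94

Derivation:
Frame 1: OPEN (2+1=3). Cumulative: 3
Frame 2: OPEN (0+1=1). Cumulative: 4
Frame 3: OPEN (1+2=3). Cumulative: 7
Frame 4: SPARE (0+10=10). 10 + next roll (1) = 11. Cumulative: 18
Frame 5: OPEN (1+5=6). Cumulative: 24
Frame 6: STRIKE. 10 + next two rolls (9+0) = 19. Cumulative: 43
Frame 7: OPEN (9+0=9). Cumulative: 52
Frame 8: SPARE (3+7=10). 10 + next roll (0) = 10. Cumulative: 62
Frame 9: SPARE (0+10=10). 10 + next roll (5) = 15. Cumulative: 77
Frame 10: SPARE. Sum of all frame-10 rolls (5+5+7) = 17. Cumulative: 94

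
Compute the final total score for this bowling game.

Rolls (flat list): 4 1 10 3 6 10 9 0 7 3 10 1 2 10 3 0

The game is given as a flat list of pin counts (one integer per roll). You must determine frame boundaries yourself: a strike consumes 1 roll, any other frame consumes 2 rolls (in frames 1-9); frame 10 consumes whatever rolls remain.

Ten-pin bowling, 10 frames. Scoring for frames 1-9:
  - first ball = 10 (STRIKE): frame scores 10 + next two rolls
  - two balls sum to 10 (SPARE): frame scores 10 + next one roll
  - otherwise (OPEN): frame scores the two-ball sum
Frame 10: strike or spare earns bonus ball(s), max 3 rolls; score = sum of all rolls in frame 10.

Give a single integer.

Answer: 113

Derivation:
Frame 1: OPEN (4+1=5). Cumulative: 5
Frame 2: STRIKE. 10 + next two rolls (3+6) = 19. Cumulative: 24
Frame 3: OPEN (3+6=9). Cumulative: 33
Frame 4: STRIKE. 10 + next two rolls (9+0) = 19. Cumulative: 52
Frame 5: OPEN (9+0=9). Cumulative: 61
Frame 6: SPARE (7+3=10). 10 + next roll (10) = 20. Cumulative: 81
Frame 7: STRIKE. 10 + next two rolls (1+2) = 13. Cumulative: 94
Frame 8: OPEN (1+2=3). Cumulative: 97
Frame 9: STRIKE. 10 + next two rolls (3+0) = 13. Cumulative: 110
Frame 10: OPEN. Sum of all frame-10 rolls (3+0) = 3. Cumulative: 113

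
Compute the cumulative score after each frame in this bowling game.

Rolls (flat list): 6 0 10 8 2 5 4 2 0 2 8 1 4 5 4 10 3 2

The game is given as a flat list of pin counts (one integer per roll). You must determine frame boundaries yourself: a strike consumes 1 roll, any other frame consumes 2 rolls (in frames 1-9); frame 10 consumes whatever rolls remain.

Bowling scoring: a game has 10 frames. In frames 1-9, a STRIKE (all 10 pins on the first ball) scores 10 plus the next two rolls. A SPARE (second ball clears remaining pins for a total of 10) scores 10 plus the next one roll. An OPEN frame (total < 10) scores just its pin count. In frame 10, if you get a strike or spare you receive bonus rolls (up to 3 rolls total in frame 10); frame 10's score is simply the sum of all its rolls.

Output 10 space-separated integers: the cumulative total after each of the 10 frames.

Answer: 6 26 41 50 52 63 68 77 92 97

Derivation:
Frame 1: OPEN (6+0=6). Cumulative: 6
Frame 2: STRIKE. 10 + next two rolls (8+2) = 20. Cumulative: 26
Frame 3: SPARE (8+2=10). 10 + next roll (5) = 15. Cumulative: 41
Frame 4: OPEN (5+4=9). Cumulative: 50
Frame 5: OPEN (2+0=2). Cumulative: 52
Frame 6: SPARE (2+8=10). 10 + next roll (1) = 11. Cumulative: 63
Frame 7: OPEN (1+4=5). Cumulative: 68
Frame 8: OPEN (5+4=9). Cumulative: 77
Frame 9: STRIKE. 10 + next two rolls (3+2) = 15. Cumulative: 92
Frame 10: OPEN. Sum of all frame-10 rolls (3+2) = 5. Cumulative: 97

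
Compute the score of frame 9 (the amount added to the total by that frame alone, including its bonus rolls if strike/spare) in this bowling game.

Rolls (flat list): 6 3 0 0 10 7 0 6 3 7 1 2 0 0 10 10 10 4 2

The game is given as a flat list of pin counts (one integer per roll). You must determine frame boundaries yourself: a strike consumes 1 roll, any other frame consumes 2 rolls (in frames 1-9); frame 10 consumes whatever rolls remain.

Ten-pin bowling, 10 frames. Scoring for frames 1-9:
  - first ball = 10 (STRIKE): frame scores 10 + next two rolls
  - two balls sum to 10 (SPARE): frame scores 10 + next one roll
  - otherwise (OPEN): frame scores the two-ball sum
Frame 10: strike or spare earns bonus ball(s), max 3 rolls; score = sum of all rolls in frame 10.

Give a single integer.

Frame 1: OPEN (6+3=9). Cumulative: 9
Frame 2: OPEN (0+0=0). Cumulative: 9
Frame 3: STRIKE. 10 + next two rolls (7+0) = 17. Cumulative: 26
Frame 4: OPEN (7+0=7). Cumulative: 33
Frame 5: OPEN (6+3=9). Cumulative: 42
Frame 6: OPEN (7+1=8). Cumulative: 50
Frame 7: OPEN (2+0=2). Cumulative: 52
Frame 8: SPARE (0+10=10). 10 + next roll (10) = 20. Cumulative: 72
Frame 9: STRIKE. 10 + next two rolls (10+4) = 24. Cumulative: 96
Frame 10: STRIKE. Sum of all frame-10 rolls (10+4+2) = 16. Cumulative: 112

Answer: 24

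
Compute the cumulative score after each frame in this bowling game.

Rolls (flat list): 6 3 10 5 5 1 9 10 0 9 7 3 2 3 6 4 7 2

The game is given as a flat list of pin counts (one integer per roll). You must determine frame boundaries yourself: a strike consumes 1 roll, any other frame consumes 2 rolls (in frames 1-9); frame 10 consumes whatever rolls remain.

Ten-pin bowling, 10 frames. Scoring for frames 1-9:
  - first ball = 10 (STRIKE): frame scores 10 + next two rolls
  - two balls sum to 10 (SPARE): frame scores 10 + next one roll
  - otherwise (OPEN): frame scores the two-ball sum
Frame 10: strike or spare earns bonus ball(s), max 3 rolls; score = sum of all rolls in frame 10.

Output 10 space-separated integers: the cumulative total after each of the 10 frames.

Frame 1: OPEN (6+3=9). Cumulative: 9
Frame 2: STRIKE. 10 + next two rolls (5+5) = 20. Cumulative: 29
Frame 3: SPARE (5+5=10). 10 + next roll (1) = 11. Cumulative: 40
Frame 4: SPARE (1+9=10). 10 + next roll (10) = 20. Cumulative: 60
Frame 5: STRIKE. 10 + next two rolls (0+9) = 19. Cumulative: 79
Frame 6: OPEN (0+9=9). Cumulative: 88
Frame 7: SPARE (7+3=10). 10 + next roll (2) = 12. Cumulative: 100
Frame 8: OPEN (2+3=5). Cumulative: 105
Frame 9: SPARE (6+4=10). 10 + next roll (7) = 17. Cumulative: 122
Frame 10: OPEN. Sum of all frame-10 rolls (7+2) = 9. Cumulative: 131

Answer: 9 29 40 60 79 88 100 105 122 131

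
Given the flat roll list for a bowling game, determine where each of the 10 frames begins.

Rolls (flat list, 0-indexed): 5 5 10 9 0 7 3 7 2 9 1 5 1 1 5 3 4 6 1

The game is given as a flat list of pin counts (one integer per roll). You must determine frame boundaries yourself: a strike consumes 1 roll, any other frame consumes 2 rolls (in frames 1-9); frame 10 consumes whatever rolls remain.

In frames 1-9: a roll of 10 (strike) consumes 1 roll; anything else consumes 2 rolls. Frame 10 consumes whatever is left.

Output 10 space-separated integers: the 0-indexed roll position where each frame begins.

Frame 1 starts at roll index 0: rolls=5,5 (sum=10), consumes 2 rolls
Frame 2 starts at roll index 2: roll=10 (strike), consumes 1 roll
Frame 3 starts at roll index 3: rolls=9,0 (sum=9), consumes 2 rolls
Frame 4 starts at roll index 5: rolls=7,3 (sum=10), consumes 2 rolls
Frame 5 starts at roll index 7: rolls=7,2 (sum=9), consumes 2 rolls
Frame 6 starts at roll index 9: rolls=9,1 (sum=10), consumes 2 rolls
Frame 7 starts at roll index 11: rolls=5,1 (sum=6), consumes 2 rolls
Frame 8 starts at roll index 13: rolls=1,5 (sum=6), consumes 2 rolls
Frame 9 starts at roll index 15: rolls=3,4 (sum=7), consumes 2 rolls
Frame 10 starts at roll index 17: 2 remaining rolls

Answer: 0 2 3 5 7 9 11 13 15 17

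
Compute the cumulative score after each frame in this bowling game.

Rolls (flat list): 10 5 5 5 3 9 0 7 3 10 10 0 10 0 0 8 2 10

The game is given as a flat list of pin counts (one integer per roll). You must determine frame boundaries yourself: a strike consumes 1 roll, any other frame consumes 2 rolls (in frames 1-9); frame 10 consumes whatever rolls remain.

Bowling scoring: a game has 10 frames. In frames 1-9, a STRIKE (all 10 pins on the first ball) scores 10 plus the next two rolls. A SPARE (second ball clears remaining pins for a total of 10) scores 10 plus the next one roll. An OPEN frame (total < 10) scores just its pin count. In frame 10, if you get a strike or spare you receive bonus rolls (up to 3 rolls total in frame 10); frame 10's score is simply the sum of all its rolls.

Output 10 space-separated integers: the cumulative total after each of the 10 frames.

Answer: 20 35 43 52 72 92 112 122 122 142

Derivation:
Frame 1: STRIKE. 10 + next two rolls (5+5) = 20. Cumulative: 20
Frame 2: SPARE (5+5=10). 10 + next roll (5) = 15. Cumulative: 35
Frame 3: OPEN (5+3=8). Cumulative: 43
Frame 4: OPEN (9+0=9). Cumulative: 52
Frame 5: SPARE (7+3=10). 10 + next roll (10) = 20. Cumulative: 72
Frame 6: STRIKE. 10 + next two rolls (10+0) = 20. Cumulative: 92
Frame 7: STRIKE. 10 + next two rolls (0+10) = 20. Cumulative: 112
Frame 8: SPARE (0+10=10). 10 + next roll (0) = 10. Cumulative: 122
Frame 9: OPEN (0+0=0). Cumulative: 122
Frame 10: SPARE. Sum of all frame-10 rolls (8+2+10) = 20. Cumulative: 142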